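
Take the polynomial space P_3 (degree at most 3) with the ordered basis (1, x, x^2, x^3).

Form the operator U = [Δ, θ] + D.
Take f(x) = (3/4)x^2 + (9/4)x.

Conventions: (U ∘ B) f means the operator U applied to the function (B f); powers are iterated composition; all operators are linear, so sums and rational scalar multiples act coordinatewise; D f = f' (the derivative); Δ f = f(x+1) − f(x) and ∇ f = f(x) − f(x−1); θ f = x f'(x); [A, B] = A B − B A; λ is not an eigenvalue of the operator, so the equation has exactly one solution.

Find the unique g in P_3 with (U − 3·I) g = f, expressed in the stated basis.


write g with unknown coordinates in the stated basis and equate coefficients in (U − 3·I) g = f
solving from the highest basis element down gives g = -(1/4)x^2 - (13/12)x - 8/9
check: U g = -x - 8/3
so U g − 3·g = (3/4)x^2 + (9/4)x = f ✓

the result is g(x) = -(1/4)x^2 - (13/12)x - 8/9


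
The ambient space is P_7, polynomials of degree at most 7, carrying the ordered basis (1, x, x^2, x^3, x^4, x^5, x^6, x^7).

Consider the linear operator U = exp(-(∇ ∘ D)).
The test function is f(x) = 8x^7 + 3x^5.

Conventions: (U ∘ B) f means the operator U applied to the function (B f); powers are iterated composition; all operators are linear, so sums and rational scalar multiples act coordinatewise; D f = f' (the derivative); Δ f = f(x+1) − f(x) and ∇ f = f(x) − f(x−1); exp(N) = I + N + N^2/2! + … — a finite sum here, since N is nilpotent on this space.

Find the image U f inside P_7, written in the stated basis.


the result is g(x) = 8x^7 - 333x^5 + 840x^4 + 2180x^3 - 9150x^2 + 4824x + 4931

order-1 term: -336x^5 + 840x^4 - 1180x^3 + 930x^2 - 396x + 71
order-2 term: 3360x^3 - 10080x^2 + 11940x - 5220
order-3 term: -6720x + 10080
the series for exp(-(∇ ∘ D)) f terminates at order 3
exp(-(∇ ∘ D)) f = 8x^7 - 333x^5 + 840x^4 + 2180x^3 - 9150x^2 + 4824x + 4931


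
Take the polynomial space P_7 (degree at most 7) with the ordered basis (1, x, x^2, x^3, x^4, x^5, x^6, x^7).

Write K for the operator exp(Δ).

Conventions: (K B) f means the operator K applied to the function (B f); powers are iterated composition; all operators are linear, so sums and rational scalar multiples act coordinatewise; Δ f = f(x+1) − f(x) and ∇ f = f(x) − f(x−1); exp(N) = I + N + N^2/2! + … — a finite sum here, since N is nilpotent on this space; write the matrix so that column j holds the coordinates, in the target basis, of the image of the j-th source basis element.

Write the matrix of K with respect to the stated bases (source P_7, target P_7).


the matrix is [[1, 1, 2, 5, 15, 52, 203, 877]; [0, 1, 2, 6, 20, 75, 312, 1421]; [0, 0, 1, 3, 12, 50, 225, 1092]; [0, 0, 0, 1, 4, 20, 100, 525]; [0, 0, 0, 0, 1, 5, 30, 175]; [0, 0, 0, 0, 0, 1, 6, 42]; [0, 0, 0, 0, 0, 0, 1, 7]; [0, 0, 0, 0, 0, 0, 0, 1]] (rows listed top to bottom)

image of 1: 1
image of x: x + 1
image of x^2: x^2 + 2x + 2
image of x^3: x^3 + 3x^2 + 6x + 5
image of x^4: x^4 + 4x^3 + 12x^2 + 20x + 15
image of x^5: x^5 + 5x^4 + 20x^3 + 50x^2 + 75x + 52
image of x^6: x^6 + 6x^5 + 30x^4 + 100x^3 + 225x^2 + 312x + 203
image of x^7: x^7 + 7x^6 + 42x^5 + 175x^4 + 525x^3 + 1092x^2 + 1421x + 877
each image's coordinates form column j of the matrix


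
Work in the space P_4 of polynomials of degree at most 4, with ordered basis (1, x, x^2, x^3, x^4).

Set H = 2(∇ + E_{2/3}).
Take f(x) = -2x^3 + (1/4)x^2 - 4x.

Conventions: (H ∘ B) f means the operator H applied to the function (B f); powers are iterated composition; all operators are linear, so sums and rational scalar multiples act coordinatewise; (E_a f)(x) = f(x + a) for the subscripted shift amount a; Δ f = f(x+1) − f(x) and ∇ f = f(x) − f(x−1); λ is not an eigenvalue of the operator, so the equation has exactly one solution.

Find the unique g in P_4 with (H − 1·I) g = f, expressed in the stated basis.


g(x) = -2x^3 + (81/4)x^2 - (437/3)x + 27715/54

write g with unknown coordinates in the stated basis and equate coefficients in (H − 1·I) g = f
solving from the highest basis element down gives g = -2x^3 + (81/4)x^2 - (437/3)x + 27715/54
check: H g = -4x^3 + (41/2)x^2 - (449/3)x + 27715/54
so H g − 1·g = -2x^3 + (1/4)x^2 - 4x = f ✓


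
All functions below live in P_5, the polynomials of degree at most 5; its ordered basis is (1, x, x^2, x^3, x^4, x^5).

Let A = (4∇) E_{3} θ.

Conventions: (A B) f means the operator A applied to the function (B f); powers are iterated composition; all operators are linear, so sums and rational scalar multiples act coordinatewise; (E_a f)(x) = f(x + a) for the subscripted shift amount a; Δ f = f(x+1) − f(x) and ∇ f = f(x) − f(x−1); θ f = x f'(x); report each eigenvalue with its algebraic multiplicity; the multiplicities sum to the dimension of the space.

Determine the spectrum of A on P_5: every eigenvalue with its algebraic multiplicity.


λ = 0 (multiplicity 6)

image of 1: 0
image of x: 4
image of x^2: 16x + 40
image of x^3: 36x^2 + 180x + 228
image of x^4: 64x^3 + 480x^2 + 1216x + 1040
image of x^5: 100x^4 + 1000x^3 + 3800x^2 + 6500x + 4220
the matrix is upper triangular; its diagonal is (0, 0, 0, 0, 0, 0)
for a triangular matrix the eigenvalues are the diagonal entries, with algebraic multiplicity their repetition count


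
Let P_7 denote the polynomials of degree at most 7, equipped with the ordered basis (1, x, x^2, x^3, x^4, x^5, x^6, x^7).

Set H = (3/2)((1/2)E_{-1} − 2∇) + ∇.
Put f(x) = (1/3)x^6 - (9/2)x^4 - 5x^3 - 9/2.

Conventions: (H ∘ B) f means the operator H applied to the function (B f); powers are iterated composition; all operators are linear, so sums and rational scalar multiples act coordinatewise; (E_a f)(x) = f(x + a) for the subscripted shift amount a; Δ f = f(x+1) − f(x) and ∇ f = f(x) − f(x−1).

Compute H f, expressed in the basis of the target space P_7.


the image equals g(x) = (1/4)x^6 - (11/2)x^5 + (83/8)x^4 + (329/12)x^3 - (77/4)x^2 + (11/4)x - 13/12

E_{-1} f = (1/3)x^6 - 2x^5 + (1/2)x^4 + (19/3)x^3 - 7x^2 + x - 11/3
((1/2)E_{-1}) f = (1/6)x^6 - x^5 + (1/4)x^4 + (19/6)x^3 - (7/2)x^2 + (1/2)x - 11/6
∇ f = 2x^5 - 5x^4 - (34/3)x^3 + 7x^2 - x - 5/6
(-2∇) f = -4x^5 + 10x^4 + (68/3)x^3 - 14x^2 + 2x + 5/3
((1/2)E_{-1} − 2∇) f = (1/6)x^6 - 5x^5 + (41/4)x^4 + (155/6)x^3 - (35/2)x^2 + (5/2)x - 1/6
((3/2)((1/2)E_{-1} − 2∇)) f = (1/4)x^6 - (15/2)x^5 + (123/8)x^4 + (155/4)x^3 - (105/4)x^2 + (15/4)x - 1/4
∇ f = 2x^5 - 5x^4 - (34/3)x^3 + 7x^2 - x - 5/6
((3/2)((1/2)E_{-1} − 2∇) + ∇) f = (1/4)x^6 - (11/2)x^5 + (83/8)x^4 + (329/12)x^3 - (77/4)x^2 + (11/4)x - 13/12


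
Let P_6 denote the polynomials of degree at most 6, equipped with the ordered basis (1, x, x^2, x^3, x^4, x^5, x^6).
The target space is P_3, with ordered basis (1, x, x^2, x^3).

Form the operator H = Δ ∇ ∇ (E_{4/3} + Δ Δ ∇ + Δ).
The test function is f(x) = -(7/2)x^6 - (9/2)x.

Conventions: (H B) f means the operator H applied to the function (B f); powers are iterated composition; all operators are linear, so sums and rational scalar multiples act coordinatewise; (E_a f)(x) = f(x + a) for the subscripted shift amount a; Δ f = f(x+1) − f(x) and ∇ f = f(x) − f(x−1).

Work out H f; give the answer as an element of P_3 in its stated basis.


g(x) = -420x^3 - 2310x^2 - 1190x - 31010/9

E_{4/3} f = -(7/2)x^6 - 28x^5 - (280/3)x^4 - (4480/27)x^3 - (4480/27)x^2 - (15065/162)x - 18710/729
∇ f = -21x^5 + (105/2)x^4 - 70x^3 + (105/2)x^2 - 21x - 1
Δ ∇ f = -105x^4 - 105x^2 - 7
Δ Δ ∇ f = -420x^3 - 630x^2 - 630x - 210
Δ f = -21x^5 - (105/2)x^4 - 70x^3 - (105/2)x^2 - 21x - 8
(E_{4/3} + Δ Δ ∇ + Δ) f = -(7/2)x^6 - 49x^5 - (875/6)x^4 - (17710/27)x^3 - (45815/54)x^2 - (120527/162)x - 177632/729
∇ (E_{4/3} + Δ Δ ∇ + Δ) f = -21x^5 - (385/2)x^4 - (490/3)x^3 - (27545/18)x^2 - (2387/27)x - 36544/81
∇ ∇ (E_{4/3} + Δ Δ ∇ + Δ) f = -105x^4 - 560x^3 + 455x^2 - (29120/9)x + 39151/27
Δ ∇ ∇ (E_{4/3} + Δ Δ ∇ + Δ) f = -420x^3 - 2310x^2 - 1190x - 31010/9


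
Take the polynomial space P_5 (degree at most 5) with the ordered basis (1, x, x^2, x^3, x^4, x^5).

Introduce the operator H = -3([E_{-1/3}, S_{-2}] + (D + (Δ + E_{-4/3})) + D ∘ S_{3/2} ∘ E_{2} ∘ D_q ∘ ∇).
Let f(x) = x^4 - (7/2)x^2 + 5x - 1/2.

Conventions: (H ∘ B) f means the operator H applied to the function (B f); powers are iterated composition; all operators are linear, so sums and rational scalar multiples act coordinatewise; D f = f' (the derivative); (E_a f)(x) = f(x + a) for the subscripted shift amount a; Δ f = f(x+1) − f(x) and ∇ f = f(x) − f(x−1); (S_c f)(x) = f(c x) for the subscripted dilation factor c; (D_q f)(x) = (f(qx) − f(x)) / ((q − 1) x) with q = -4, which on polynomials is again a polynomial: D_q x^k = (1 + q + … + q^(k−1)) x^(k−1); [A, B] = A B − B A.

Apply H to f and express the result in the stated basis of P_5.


g(x) = -3x^4 + 88x^3 - (127/2)x^2 - (6485/9)x - 55127/54

S_{-2} f = 16x^4 - 14x^2 - 10x - 1/2
E_{-1/3} S_{-2} f = 16x^4 - (64/3)x^3 - (10/3)x^2 - (82/27)x + 239/162
E_{-1/3} f = x^4 - (4/3)x^3 - (17/6)x^2 + (194/27)x - 206/81
S_{-2} E_{-1/3} f = 16x^4 + (32/3)x^3 - (34/3)x^2 - (388/27)x - 206/81
[E_{-1/3}, S_{-2}] f = -32x^3 + 8x^2 + (34/3)x + 217/54
D f = 4x^3 - 7x + 5
Δ f = 4x^3 + 6x^2 - 3x + 5/2
E_{-4/3} f = x^4 - (16/3)x^3 + (43/6)x^2 + (131/27)x - 1657/162
(Δ + E_{-4/3}) f = x^4 - (4/3)x^3 + (79/6)x^2 + (50/27)x - 626/81
(D + (Δ + E_{-4/3})) f = x^4 + (8/3)x^3 + (79/6)x^2 - (139/27)x - 221/81
∇ f = 4x^3 - 6x^2 - 3x + 15/2
D_q ∇ f = 52x^2 + 18x - 3
E_{2} D_q ∇ f = 52x^2 + 226x + 241
S_{3/2} (E_{2} ∘ D_q ∘ ∇) f = 117x^2 + 339x + 241
D S_{3/2} (E_{2} ∘ D_q ∘ ∇) f = 234x + 339
([E_{-1/3}, S_{-2}] + (D + (Δ + E_{-4/3})) + D ∘ S_{3/2} ∘ E_{2} ∘ D_q ∘ ∇) f = x^4 - (88/3)x^3 + (127/6)x^2 + (6485/27)x + 55127/162
(-3([E_{-1/3}, S_{-2}] + (D + (Δ + E_{-4/3})) + D ∘ S_{3/2} ∘ E_{2} ∘ D_q ∘ ∇)) f = -3x^4 + 88x^3 - (127/2)x^2 - (6485/9)x - 55127/54


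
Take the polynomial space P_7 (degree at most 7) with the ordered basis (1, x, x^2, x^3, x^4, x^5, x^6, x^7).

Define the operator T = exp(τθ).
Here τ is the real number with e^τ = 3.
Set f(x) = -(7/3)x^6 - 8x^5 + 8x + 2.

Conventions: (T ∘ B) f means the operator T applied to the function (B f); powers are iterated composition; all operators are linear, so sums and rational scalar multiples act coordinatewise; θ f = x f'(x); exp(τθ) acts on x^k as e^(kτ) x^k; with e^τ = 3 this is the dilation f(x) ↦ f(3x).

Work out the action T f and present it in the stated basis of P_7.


g(x) = -1701x^6 - 1944x^5 + 24x + 2

exp(τθ) x^k = e^(kτ) x^k; with e^τ = 3 this sends x^k to 3^k x^k
x ↦ 3 x
x^5 ↦ 243 x^5
x^6 ↦ 729 x^6
applying this coordinatewise to f: exp(τθ) f = -1701x^6 - 1944x^5 + 24x + 2


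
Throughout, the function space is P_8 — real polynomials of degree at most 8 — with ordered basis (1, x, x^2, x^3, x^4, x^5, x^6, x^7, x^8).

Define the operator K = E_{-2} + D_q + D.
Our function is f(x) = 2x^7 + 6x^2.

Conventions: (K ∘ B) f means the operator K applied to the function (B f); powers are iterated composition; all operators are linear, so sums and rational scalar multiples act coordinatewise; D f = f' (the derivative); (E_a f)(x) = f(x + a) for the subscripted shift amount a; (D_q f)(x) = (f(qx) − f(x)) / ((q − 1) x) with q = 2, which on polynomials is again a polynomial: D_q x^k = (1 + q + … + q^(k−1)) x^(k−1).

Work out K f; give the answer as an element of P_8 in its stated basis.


the result is g(x) = 2x^7 + 240x^6 + 168x^5 - 560x^4 + 1120x^3 - 1338x^2 + 902x - 232

E_{-2} f = 2x^7 - 28x^6 + 168x^5 - 560x^4 + 1120x^3 - 1338x^2 + 872x - 232
D_q f = 254x^6 + 18x
D f = 14x^6 + 12x
(E_{-2} + D_q + D) f = 2x^7 + 240x^6 + 168x^5 - 560x^4 + 1120x^3 - 1338x^2 + 902x - 232


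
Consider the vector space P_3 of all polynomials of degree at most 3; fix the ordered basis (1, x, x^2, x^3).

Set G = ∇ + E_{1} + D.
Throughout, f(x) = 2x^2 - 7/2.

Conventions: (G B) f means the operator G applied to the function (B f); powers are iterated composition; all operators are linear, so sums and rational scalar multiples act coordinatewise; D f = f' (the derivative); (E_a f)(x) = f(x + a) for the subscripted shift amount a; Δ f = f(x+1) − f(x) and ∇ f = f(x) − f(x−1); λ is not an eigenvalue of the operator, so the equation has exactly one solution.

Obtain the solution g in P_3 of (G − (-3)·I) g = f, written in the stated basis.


write g with unknown coordinates in the stated basis and equate coefficients in (G − (-3)·I) g = f
solving from the highest basis element down gives g = (1/2)x^2 - (3/4)x - 5/16
check: G g = (1/2)x^2 + (9/4)x - 41/16
so G g − (-3)·g = 2x^2 - 7/2 = f ✓

the result is g(x) = (1/2)x^2 - (3/4)x - 5/16


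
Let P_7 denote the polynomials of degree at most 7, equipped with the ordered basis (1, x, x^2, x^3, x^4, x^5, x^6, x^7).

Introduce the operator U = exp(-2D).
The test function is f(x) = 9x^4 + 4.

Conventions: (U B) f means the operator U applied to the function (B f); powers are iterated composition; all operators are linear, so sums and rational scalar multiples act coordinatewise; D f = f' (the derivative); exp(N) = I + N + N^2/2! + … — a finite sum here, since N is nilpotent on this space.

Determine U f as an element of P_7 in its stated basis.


order-1 term: -72x^3
order-2 term: 216x^2
order-3 term: -288x
order-4 term: 144
the series for exp(-2D) f terminates at order 4
exp(-2D) f = 9x^4 - 72x^3 + 216x^2 - 288x + 148

the image equals g(x) = 9x^4 - 72x^3 + 216x^2 - 288x + 148


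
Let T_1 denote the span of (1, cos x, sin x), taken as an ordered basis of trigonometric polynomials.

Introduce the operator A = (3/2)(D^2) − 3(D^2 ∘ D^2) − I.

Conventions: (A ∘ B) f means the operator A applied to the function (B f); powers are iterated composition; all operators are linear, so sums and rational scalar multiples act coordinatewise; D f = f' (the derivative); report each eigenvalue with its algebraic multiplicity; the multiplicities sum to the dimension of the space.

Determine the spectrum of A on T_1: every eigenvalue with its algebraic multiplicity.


λ = -11/2 (multiplicity 2), λ = -1 (multiplicity 1)

image of 1: -1
image of cos x: -(11/2)cos x
image of sin x: -(11/2)sin x
the matrix is diagonal; its diagonal is (-1, -11/2, -11/2)
for a triangular matrix the eigenvalues are the diagonal entries, with algebraic multiplicity their repetition count


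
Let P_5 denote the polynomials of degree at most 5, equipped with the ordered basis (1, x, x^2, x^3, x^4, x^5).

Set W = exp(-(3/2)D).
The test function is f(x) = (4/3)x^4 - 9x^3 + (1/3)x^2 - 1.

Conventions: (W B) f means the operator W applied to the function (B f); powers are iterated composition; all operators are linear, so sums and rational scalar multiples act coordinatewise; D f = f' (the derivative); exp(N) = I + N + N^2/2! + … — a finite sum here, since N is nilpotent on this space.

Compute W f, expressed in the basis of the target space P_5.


order-1 term: -8x^3 + (81/2)x^2 - x
order-2 term: 18x^2 - (243/4)x + 3/4
order-3 term: -18x + 243/8
order-4 term: 27/4
the series for exp(-(3/2)D) f terminates at order 4
exp(-(3/2)D) f = (4/3)x^4 - 17x^3 + (353/6)x^2 - (319/4)x + 295/8

the image equals g(x) = (4/3)x^4 - 17x^3 + (353/6)x^2 - (319/4)x + 295/8


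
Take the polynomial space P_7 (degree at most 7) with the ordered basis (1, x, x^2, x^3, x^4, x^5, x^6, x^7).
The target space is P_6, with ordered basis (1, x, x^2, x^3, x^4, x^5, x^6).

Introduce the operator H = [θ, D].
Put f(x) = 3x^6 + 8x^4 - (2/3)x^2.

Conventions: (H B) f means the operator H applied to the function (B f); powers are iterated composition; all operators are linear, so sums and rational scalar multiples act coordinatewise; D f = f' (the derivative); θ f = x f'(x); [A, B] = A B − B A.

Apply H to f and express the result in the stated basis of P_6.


D f = 18x^5 + 32x^3 - (4/3)x
θ D f = 90x^5 + 96x^3 - (4/3)x
θ f = 18x^6 + 32x^4 - (4/3)x^2
D θ f = 108x^5 + 128x^3 - (8/3)x
[θ, D] f = -18x^5 - 32x^3 + (4/3)x

the result is g(x) = -18x^5 - 32x^3 + (4/3)x


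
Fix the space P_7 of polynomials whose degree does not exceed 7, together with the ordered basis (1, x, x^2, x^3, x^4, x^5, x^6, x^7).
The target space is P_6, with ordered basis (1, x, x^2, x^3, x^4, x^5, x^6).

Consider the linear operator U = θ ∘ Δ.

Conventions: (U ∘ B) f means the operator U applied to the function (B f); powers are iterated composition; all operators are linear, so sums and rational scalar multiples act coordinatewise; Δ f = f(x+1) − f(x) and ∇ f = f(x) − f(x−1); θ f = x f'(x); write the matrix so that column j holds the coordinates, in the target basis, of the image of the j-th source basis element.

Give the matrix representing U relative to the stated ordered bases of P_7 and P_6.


image of 1: 0
image of x: 0
image of x^2: 2x
image of x^3: 6x^2 + 3x
image of x^4: 12x^3 + 12x^2 + 4x
image of x^5: 20x^4 + 30x^3 + 20x^2 + 5x
image of x^6: 30x^5 + 60x^4 + 60x^3 + 30x^2 + 6x
image of x^7: 42x^6 + 105x^5 + 140x^4 + 105x^3 + 42x^2 + 7x
each image's coordinates form column j of the matrix

the matrix is [[0, 0, 0, 0, 0, 0, 0, 0]; [0, 0, 2, 3, 4, 5, 6, 7]; [0, 0, 0, 6, 12, 20, 30, 42]; [0, 0, 0, 0, 12, 30, 60, 105]; [0, 0, 0, 0, 0, 20, 60, 140]; [0, 0, 0, 0, 0, 0, 30, 105]; [0, 0, 0, 0, 0, 0, 0, 42]] (rows listed top to bottom)


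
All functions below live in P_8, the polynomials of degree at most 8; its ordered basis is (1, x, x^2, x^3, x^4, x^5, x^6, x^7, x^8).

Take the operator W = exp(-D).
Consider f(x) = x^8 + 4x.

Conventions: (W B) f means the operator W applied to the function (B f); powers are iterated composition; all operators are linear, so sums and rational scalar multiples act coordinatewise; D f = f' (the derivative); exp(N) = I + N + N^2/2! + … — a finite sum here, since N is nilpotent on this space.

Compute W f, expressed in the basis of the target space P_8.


g(x) = x^8 - 8x^7 + 28x^6 - 56x^5 + 70x^4 - 56x^3 + 28x^2 - 4x - 3

order-1 term: -8x^7 - 4
order-2 term: 28x^6
order-3 term: -56x^5
order-4 term: 70x^4
order-5 term: -56x^3
order-6 term: 28x^2
order-7 term: -8x
order-8 term: 1
the series for exp(-D) f terminates at order 8
exp(-D) f = x^8 - 8x^7 + 28x^6 - 56x^5 + 70x^4 - 56x^3 + 28x^2 - 4x - 3


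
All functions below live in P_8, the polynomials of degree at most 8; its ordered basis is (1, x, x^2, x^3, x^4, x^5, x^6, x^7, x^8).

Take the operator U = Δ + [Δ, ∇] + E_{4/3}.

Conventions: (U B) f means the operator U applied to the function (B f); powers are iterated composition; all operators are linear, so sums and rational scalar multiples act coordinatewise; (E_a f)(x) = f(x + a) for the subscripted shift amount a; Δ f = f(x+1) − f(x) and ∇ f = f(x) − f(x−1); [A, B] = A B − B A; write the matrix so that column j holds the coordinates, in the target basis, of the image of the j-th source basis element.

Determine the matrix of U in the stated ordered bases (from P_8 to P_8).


image of 1: 1
image of x: x + 7/3
image of x^2: x^2 + (14/3)x + 25/9
image of x^3: x^3 + 7x^2 + (25/3)x + 91/27
image of x^4: x^4 + (28/3)x^3 + (50/3)x^2 + (364/27)x + 337/81
image of x^5: x^5 + (35/3)x^4 + (250/9)x^3 + (910/27)x^2 + (1685/81)x + 1267/243
image of x^6: x^6 + 14x^5 + (125/3)x^4 + (1820/27)x^3 + (1685/27)x^2 + (2534/81)x + 4825/729
image of x^7: x^7 + (49/3)x^6 + (175/3)x^5 + (3185/27)x^4 + (11795/81)x^3 + (8869/81)x^2 + (33775/729)x + 18571/2187
image of x^8: x^8 + (56/3)x^7 + (700/9)x^6 + (5096/27)x^5 + (23590/81)x^4 + (70952/243)x^3 + (135100/729)x^2 + (148568/2187)x + 72097/6561
each image's coordinates form column j of the matrix

the matrix is [[1, 7/3, 25/9, 91/27, 337/81, 1267/243, 4825/729, 18571/2187, 72097/6561]; [0, 1, 14/3, 25/3, 364/27, 1685/81, 2534/81, 33775/729, 148568/2187]; [0, 0, 1, 7, 50/3, 910/27, 1685/27, 8869/81, 135100/729]; [0, 0, 0, 1, 28/3, 250/9, 1820/27, 11795/81, 70952/243]; [0, 0, 0, 0, 1, 35/3, 125/3, 3185/27, 23590/81]; [0, 0, 0, 0, 0, 1, 14, 175/3, 5096/27]; [0, 0, 0, 0, 0, 0, 1, 49/3, 700/9]; [0, 0, 0, 0, 0, 0, 0, 1, 56/3]; [0, 0, 0, 0, 0, 0, 0, 0, 1]] (rows listed top to bottom)


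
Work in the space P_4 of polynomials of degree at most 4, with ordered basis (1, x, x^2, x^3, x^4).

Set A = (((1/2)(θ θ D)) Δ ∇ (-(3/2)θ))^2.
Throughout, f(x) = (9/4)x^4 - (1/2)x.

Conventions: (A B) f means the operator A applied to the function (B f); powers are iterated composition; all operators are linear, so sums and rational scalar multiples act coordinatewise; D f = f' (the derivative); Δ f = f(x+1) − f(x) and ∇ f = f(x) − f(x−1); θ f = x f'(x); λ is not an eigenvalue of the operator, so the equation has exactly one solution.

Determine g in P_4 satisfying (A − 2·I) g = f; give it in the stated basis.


write g with unknown coordinates in the stated basis and equate coefficients in (A − 2·I) g = f
solving from the highest basis element down gives g = -(9/8)x^4 + (1/4)x
check: A g = 0
so A g − 2·g = (9/4)x^4 - (1/2)x = f ✓

g(x) = -(9/8)x^4 + (1/4)x


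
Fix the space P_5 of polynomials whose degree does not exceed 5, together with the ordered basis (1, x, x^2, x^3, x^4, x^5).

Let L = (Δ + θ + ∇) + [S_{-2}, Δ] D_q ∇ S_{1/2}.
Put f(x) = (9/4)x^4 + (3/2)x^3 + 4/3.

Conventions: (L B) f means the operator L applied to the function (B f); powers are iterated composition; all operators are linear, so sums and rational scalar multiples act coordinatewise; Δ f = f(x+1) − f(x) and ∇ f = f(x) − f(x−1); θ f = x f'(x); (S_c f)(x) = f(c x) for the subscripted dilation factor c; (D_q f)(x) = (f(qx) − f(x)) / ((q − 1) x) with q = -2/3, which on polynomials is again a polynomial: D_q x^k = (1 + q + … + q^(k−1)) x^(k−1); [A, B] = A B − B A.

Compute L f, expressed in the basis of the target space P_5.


Δ f = 9x^3 + 18x^2 + (27/2)x + 15/4
θ f = 9x^4 + (9/2)x^3
∇ f = 9x^3 - 9x^2 + (9/2)x - 3/4
(Δ + θ + ∇) f = 9x^4 + (45/2)x^3 + 9x^2 + 18x + 3
S_{1/2} f = (9/64)x^4 + (3/16)x^3 + 4/3
∇ S_{1/2} f = (9/16)x^3 - (9/32)x^2 + 3/64
D_q (∇ S_{1/2}) f = (7/16)x^2 - (3/32)x
Δ D_q (∇ S_{1/2}) f = (7/8)x + 11/32
S_{-2} Δ D_q (∇ S_{1/2}) f = -(7/4)x + 11/32
S_{-2} D_q (∇ S_{1/2}) f = (7/4)x^2 + (3/16)x
Δ S_{-2} D_q (∇ S_{1/2}) f = (7/2)x + 31/16
[S_{-2}, Δ] D_q (∇ S_{1/2}) f = -(21/4)x - 51/32
((Δ + θ + ∇) + [S_{-2}, Δ] D_q ∇ S_{1/2}) f = 9x^4 + (45/2)x^3 + 9x^2 + (51/4)x + 45/32

the result is g(x) = 9x^4 + (45/2)x^3 + 9x^2 + (51/4)x + 45/32


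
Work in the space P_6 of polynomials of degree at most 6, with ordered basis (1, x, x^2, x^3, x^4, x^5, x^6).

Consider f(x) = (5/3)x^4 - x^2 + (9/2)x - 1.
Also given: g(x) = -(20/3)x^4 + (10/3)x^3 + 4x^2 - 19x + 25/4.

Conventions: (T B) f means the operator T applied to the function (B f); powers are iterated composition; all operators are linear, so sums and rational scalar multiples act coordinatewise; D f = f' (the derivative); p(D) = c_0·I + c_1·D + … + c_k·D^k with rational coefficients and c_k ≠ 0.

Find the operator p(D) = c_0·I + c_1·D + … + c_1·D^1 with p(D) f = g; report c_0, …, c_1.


c_0 = -4, c_1 = 1/2

D^0 f = (5/3)x^4 - x^2 + (9/2)x - 1
D^1 f = (20/3)x^3 - 2x + 9/2
matching coefficients of g against c_0 f + c_1 Df + … from the top degree down determines the c_i
solution: c_0 = -4, c_1 = 1/2


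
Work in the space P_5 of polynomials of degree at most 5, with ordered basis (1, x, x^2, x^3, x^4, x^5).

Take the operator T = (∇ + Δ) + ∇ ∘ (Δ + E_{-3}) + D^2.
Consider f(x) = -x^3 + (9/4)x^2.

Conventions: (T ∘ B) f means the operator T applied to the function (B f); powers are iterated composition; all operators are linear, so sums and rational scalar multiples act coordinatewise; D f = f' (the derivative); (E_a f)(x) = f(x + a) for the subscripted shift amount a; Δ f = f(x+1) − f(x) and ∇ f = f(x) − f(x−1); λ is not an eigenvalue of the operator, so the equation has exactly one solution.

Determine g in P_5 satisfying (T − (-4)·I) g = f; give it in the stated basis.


write g with unknown coordinates in the stated basis and equate coefficients in (T − (-4)·I) g = f
solving from the highest basis element down gives g = -(1/4)x^3 + (9/8)x^2 - (9/4)x + 159/32
check: T g = -(9/4)x^2 + 9x - 159/8
so T g − (-4)·g = -x^3 + (9/4)x^2 = f ✓

the result is g(x) = -(1/4)x^3 + (9/8)x^2 - (9/4)x + 159/32


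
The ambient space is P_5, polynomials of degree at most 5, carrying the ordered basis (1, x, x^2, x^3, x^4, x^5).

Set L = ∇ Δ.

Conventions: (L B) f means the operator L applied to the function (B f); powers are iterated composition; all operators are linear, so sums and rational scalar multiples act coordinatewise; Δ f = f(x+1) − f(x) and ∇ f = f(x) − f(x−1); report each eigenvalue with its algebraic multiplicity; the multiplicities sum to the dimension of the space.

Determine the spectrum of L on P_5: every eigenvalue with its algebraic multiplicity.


λ = 0 (multiplicity 6)

image of 1: 0
image of x: 0
image of x^2: 2
image of x^3: 6x
image of x^4: 12x^2 + 2
image of x^5: 20x^3 + 10x
the matrix is upper triangular; its diagonal is (0, 0, 0, 0, 0, 0)
for a triangular matrix the eigenvalues are the diagonal entries, with algebraic multiplicity their repetition count


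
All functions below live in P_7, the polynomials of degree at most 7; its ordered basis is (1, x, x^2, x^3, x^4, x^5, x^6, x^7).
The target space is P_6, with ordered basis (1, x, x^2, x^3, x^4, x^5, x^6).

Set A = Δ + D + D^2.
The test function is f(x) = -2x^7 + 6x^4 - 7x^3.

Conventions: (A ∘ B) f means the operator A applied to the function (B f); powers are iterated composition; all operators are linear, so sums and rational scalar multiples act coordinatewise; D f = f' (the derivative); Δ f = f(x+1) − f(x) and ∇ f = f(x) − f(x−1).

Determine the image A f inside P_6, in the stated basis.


Δ f = -14x^6 - 42x^5 - 70x^4 - 46x^3 - 27x^2 - 11x - 3
D f = -14x^6 + 24x^3 - 21x^2
D f = -14x^6 + 24x^3 - 21x^2
D D f = -84x^5 + 72x^2 - 42x
(Δ + D + D^2) f = -28x^6 - 126x^5 - 70x^4 - 22x^3 + 24x^2 - 53x - 3

g(x) = -28x^6 - 126x^5 - 70x^4 - 22x^3 + 24x^2 - 53x - 3


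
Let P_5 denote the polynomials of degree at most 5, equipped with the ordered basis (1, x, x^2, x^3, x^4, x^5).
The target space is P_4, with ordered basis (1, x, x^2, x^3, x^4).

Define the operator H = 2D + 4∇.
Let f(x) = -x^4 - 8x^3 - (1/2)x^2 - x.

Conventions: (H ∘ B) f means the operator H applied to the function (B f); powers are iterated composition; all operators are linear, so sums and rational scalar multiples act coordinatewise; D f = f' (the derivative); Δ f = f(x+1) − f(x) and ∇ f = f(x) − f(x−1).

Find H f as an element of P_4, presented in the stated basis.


D f = -4x^3 - 24x^2 - x - 1
(2D) f = -8x^3 - 48x^2 - 2x - 2
∇ f = -4x^3 - 18x^2 + 19x - 15/2
(4∇) f = -16x^3 - 72x^2 + 76x - 30
(2D + 4∇) f = -24x^3 - 120x^2 + 74x - 32

g(x) = -24x^3 - 120x^2 + 74x - 32


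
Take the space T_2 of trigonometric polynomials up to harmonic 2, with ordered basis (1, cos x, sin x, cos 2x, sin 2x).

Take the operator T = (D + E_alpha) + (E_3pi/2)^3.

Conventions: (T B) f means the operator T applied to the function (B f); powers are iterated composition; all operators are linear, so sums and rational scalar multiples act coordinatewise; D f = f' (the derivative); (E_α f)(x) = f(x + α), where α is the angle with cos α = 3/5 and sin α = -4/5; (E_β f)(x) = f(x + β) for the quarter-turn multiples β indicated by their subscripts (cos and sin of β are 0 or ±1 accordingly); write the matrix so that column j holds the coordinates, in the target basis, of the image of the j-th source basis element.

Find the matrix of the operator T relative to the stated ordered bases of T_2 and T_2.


image of 1: 2
image of cos x: (3/5)cos x - (6/5)sin x
image of sin x: (6/5)cos x + (3/5)sin x
image of cos 2x: -(32/25)cos 2x - (26/25)sin 2x
image of sin 2x: (26/25)cos 2x - (32/25)sin 2x
each image's coordinates form column j of the matrix

the matrix is [[2, 0, 0, 0, 0]; [0, 3/5, 6/5, 0, 0]; [0, -6/5, 3/5, 0, 0]; [0, 0, 0, -32/25, 26/25]; [0, 0, 0, -26/25, -32/25]] (rows listed top to bottom)


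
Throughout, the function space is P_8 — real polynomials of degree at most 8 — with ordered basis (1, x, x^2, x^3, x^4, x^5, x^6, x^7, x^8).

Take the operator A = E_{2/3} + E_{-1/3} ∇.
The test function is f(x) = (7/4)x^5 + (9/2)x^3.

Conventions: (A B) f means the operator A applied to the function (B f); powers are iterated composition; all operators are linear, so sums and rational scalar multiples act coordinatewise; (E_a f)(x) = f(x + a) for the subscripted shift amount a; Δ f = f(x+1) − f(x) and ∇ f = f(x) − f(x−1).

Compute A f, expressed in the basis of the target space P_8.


E_{2/3} f = (7/4)x^5 + (35/6)x^4 + (221/18)x^3 + (383/27)x^2 + (626/81)x + 380/243
∇ f = (35/4)x^4 - (35/2)x^3 + 31x^2 - (89/4)x + 25/4
E_{-1/3} ∇ f = (35/4)x^4 - (175/6)x^3 + (163/3)x^2 - (5405/108)x + 5789/324
(E_{2/3} + E_{-1/3} ∇) f = (7/4)x^5 + (175/12)x^4 - (152/9)x^3 + (1850/27)x^2 - (13711/324)x + 18887/972

the result is g(x) = (7/4)x^5 + (175/12)x^4 - (152/9)x^3 + (1850/27)x^2 - (13711/324)x + 18887/972


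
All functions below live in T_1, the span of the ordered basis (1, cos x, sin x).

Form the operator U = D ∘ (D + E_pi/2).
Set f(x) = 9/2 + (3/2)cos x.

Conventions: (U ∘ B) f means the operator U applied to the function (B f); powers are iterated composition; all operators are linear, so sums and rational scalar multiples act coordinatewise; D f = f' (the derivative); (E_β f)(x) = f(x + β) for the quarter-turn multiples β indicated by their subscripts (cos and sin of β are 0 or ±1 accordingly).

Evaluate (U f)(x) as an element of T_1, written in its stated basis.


D f = -(3/2)sin x
E_pi/2 f = 9/2 - (3/2)sin x
(D + E_pi/2) f = 9/2 - 3sin x
D (D + E_pi/2) f = -3cos x

g(x) = -3cos x


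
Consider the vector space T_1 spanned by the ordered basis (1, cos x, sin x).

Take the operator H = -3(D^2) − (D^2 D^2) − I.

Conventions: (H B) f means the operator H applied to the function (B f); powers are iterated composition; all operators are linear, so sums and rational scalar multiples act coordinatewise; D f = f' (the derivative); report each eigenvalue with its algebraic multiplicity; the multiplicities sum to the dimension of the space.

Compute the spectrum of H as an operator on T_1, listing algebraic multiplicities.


λ = -1 (multiplicity 1), λ = 1 (multiplicity 2)

image of 1: -1
image of cos x: cos x
image of sin x: sin x
the matrix is diagonal; its diagonal is (-1, 1, 1)
for a triangular matrix the eigenvalues are the diagonal entries, with algebraic multiplicity their repetition count


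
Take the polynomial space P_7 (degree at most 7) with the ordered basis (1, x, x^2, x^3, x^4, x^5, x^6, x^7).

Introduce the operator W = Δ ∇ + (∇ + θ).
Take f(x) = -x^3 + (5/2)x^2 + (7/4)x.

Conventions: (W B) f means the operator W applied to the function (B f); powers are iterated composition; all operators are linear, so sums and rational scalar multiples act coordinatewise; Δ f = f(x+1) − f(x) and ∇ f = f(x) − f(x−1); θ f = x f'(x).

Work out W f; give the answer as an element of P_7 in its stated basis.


∇ f = -3x^2 + 8x - 7/4
Δ ∇ f = -6x + 5
∇ f = -3x^2 + 8x - 7/4
θ f = -3x^3 + 5x^2 + (7/4)x
(∇ + θ) f = -3x^3 + 2x^2 + (39/4)x - 7/4
(Δ ∇ + (∇ + θ)) f = -3x^3 + 2x^2 + (15/4)x + 13/4

the image equals g(x) = -3x^3 + 2x^2 + (15/4)x + 13/4


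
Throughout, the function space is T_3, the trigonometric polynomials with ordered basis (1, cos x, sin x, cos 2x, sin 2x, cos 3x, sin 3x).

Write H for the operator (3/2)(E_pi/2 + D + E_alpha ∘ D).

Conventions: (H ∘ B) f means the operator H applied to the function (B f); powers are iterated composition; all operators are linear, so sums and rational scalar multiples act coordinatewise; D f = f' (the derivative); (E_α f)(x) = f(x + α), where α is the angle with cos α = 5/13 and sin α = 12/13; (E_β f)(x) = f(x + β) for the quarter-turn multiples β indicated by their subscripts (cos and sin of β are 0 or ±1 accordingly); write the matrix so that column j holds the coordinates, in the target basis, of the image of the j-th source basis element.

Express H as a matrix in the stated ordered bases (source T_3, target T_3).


image of 1: 3/2
image of cos x: -(18/13)cos x - (93/26)sin x
image of sin x: (93/26)cos x - (18/13)sin x
image of cos 2x: -(1227/338)cos 2x - (150/169)sin 2x
image of sin 2x: (150/169)cos 2x - (1227/338)sin 2x
image of cos 3x: (3726/2197)cos 3x + (5133/4394)sin 3x
image of sin 3x: -(5133/4394)cos 3x + (3726/2197)sin 3x
each image's coordinates form column j of the matrix

the matrix is [[3/2, 0, 0, 0, 0, 0, 0]; [0, -18/13, 93/26, 0, 0, 0, 0]; [0, -93/26, -18/13, 0, 0, 0, 0]; [0, 0, 0, -1227/338, 150/169, 0, 0]; [0, 0, 0, -150/169, -1227/338, 0, 0]; [0, 0, 0, 0, 0, 3726/2197, -5133/4394]; [0, 0, 0, 0, 0, 5133/4394, 3726/2197]] (rows listed top to bottom)


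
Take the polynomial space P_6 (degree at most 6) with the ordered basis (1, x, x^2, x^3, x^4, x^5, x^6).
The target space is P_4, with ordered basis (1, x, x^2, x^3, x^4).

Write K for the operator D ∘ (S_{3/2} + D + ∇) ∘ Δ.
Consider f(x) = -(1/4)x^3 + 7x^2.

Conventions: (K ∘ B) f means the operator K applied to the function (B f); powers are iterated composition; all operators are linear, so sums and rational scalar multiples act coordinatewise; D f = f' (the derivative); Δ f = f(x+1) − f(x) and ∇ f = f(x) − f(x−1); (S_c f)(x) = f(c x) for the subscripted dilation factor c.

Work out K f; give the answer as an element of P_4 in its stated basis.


the result is g(x) = -(27/8)x + 135/8

Δ f = -(3/4)x^2 + (53/4)x + 27/4
S_{3/2} Δ f = -(27/16)x^2 + (159/8)x + 27/4
D Δ f = -(3/2)x + 53/4
∇ Δ f = -(3/2)x + 14
(S_{3/2} + D + ∇) Δ f = -(27/16)x^2 + (135/8)x + 34
D ((S_{3/2} + D + ∇) ∘ Δ) f = -(27/8)x + 135/8


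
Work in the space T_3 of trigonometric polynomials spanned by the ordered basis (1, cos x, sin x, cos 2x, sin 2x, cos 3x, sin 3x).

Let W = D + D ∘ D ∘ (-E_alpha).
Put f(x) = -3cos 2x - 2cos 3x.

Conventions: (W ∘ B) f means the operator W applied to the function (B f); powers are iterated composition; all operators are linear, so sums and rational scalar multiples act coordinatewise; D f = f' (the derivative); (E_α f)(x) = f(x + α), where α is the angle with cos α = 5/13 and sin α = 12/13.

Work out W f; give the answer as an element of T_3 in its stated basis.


the result is g(x) = (1428/169)cos 2x + (2454/169)sin 2x + (36630/2197)cos 3x - (1722/2197)sin 3x

D f = 6sin 2x + 6sin 3x
E_alpha f = (357/169)cos 2x + (360/169)sin 2x + (4070/2197)cos 3x - (1656/2197)sin 3x
(-E_alpha) f = -(357/169)cos 2x - (360/169)sin 2x - (4070/2197)cos 3x + (1656/2197)sin 3x
D (-E_alpha) f = -(720/169)cos 2x + (714/169)sin 2x + (4968/2197)cos 3x + (12210/2197)sin 3x
D D (-E_alpha) f = (1428/169)cos 2x + (1440/169)sin 2x + (36630/2197)cos 3x - (14904/2197)sin 3x
(D + D ∘ D ∘ (-E_alpha)) f = (1428/169)cos 2x + (2454/169)sin 2x + (36630/2197)cos 3x - (1722/2197)sin 3x


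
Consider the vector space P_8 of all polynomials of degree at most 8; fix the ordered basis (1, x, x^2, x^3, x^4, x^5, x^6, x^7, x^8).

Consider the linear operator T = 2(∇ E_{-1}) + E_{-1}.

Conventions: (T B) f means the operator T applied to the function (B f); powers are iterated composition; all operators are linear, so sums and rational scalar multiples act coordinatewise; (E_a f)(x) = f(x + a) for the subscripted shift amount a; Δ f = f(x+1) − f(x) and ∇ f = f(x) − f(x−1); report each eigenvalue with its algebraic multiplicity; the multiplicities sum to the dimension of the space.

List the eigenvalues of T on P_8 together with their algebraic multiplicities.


image of 1: 1
image of x: x + 1
image of x^2: x^2 + 2x - 5
image of x^3: x^3 + 3x^2 - 15x + 13
image of x^4: x^4 + 4x^3 - 30x^2 + 52x - 29
image of x^5: x^5 + 5x^4 - 50x^3 + 130x^2 - 145x + 61
image of x^6: x^6 + 6x^5 - 75x^4 + 260x^3 - 435x^2 + 366x - 125
image of x^7: x^7 + 7x^6 - 105x^5 + 455x^4 - 1015x^3 + 1281x^2 - 875x + 253
image of x^8: x^8 + 8x^7 - 140x^6 + 728x^5 - 2030x^4 + 3416x^3 - 3500x^2 + 2024x - 509
the matrix is upper triangular; its diagonal is (1, 1, 1, 1, 1, 1, 1, 1, 1)
for a triangular matrix the eigenvalues are the diagonal entries, with algebraic multiplicity their repetition count

λ = 1 (multiplicity 9)


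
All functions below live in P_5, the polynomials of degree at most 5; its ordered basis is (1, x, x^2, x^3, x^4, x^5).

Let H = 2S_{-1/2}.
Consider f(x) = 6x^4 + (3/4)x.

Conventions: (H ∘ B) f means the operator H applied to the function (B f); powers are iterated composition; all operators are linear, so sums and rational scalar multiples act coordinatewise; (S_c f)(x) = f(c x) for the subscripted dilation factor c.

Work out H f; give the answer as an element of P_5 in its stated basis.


S_{-1/2} f = (3/8)x^4 - (3/8)x
(2S_{-1/2}) f = (3/4)x^4 - (3/4)x

g(x) = (3/4)x^4 - (3/4)x


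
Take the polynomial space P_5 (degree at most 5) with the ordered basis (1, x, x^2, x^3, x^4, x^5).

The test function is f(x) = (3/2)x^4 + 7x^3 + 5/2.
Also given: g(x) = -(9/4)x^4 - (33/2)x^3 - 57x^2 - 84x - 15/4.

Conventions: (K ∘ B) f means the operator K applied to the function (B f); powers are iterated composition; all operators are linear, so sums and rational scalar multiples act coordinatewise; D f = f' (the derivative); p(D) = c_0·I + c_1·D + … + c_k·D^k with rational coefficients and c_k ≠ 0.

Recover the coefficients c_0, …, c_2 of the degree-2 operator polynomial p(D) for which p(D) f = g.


D^0 f = (3/2)x^4 + 7x^3 + 5/2
D^1 f = 6x^3 + 21x^2
D^2 f = 18x^2 + 42x
matching coefficients of g against c_0 f + c_1 Df + … from the top degree down determines the c_i
solution: c_0 = -3/2, c_1 = -1, c_2 = -2

p(D) = -(3/2)·I − D − 2·D^2, i.e. c_0 = -3/2, c_1 = -1, c_2 = -2


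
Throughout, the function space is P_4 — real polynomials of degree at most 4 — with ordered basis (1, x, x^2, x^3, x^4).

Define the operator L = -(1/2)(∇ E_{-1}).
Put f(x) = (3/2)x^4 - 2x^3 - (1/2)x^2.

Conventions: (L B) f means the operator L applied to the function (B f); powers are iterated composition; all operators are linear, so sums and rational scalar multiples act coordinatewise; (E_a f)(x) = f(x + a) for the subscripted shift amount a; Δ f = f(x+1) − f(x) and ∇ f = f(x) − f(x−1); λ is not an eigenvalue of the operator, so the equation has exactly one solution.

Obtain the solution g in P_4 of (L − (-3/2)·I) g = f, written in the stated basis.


the image equals g(x) = x^4 - (19/3)x^2 + (46/9)x + 82/27

write g with unknown coordinates in the stated basis and equate coefficients in (L − (-3/2)·I) g = f
solving from the highest basis element down gives g = x^4 - (19/3)x^2 + (46/9)x + 82/27
check: L g = -2x^3 + 9x^2 - (23/3)x - 41/9
so L g − (-3/2)·g = (3/2)x^4 - 2x^3 - (1/2)x^2 = f ✓


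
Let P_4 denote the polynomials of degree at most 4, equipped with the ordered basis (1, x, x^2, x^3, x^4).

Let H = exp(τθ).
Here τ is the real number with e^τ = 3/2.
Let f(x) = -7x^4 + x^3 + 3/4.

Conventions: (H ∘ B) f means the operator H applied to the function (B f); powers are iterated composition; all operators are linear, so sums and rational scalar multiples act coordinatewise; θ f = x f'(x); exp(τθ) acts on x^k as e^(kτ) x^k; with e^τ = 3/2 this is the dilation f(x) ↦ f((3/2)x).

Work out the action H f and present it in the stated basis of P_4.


g(x) = -(567/16)x^4 + (27/8)x^3 + 3/4

exp(τθ) x^k = e^(kτ) x^k; with e^τ = 3/2 this sends x^k to (3/2)^k x^k
x^3 ↦ 27/8 x^3
x^4 ↦ 81/16 x^4
applying this coordinatewise to f: exp(τθ) f = -(567/16)x^4 + (27/8)x^3 + 3/4


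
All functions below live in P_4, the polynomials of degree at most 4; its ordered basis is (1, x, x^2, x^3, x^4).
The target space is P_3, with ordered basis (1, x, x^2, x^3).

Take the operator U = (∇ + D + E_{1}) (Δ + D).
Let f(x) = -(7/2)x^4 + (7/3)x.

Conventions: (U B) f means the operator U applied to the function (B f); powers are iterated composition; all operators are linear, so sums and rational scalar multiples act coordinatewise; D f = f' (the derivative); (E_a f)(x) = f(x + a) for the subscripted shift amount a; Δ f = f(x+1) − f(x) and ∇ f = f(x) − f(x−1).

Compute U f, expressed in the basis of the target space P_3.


g(x) = -28x^3 - 273x^2 - 140x - 581/6

Δ f = -14x^3 - 21x^2 - 14x - 7/6
D f = -14x^3 + 7/3
(Δ + D) f = -28x^3 - 21x^2 - 14x + 7/6
∇ (Δ + D) f = -84x^2 + 42x - 21
D (Δ + D) f = -84x^2 - 42x - 14
E_{1} (Δ + D) f = -28x^3 - 105x^2 - 140x - 371/6
(∇ + D + E_{1}) (Δ + D) f = -28x^3 - 273x^2 - 140x - 581/6
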